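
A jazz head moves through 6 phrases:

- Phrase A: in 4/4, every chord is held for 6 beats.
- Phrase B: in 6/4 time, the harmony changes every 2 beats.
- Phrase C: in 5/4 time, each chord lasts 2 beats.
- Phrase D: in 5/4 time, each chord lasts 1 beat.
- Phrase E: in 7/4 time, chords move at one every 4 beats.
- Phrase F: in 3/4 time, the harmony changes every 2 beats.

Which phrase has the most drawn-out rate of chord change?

A: 4/6 = 2/3 chords/bar.
B: 6/2 = 3 chords/bar.
C: 5/2 = 2.5 chords/bar.
D: 5/1 = 5 chords/bar.
E: 7/4 = 1.75 chords/bar.
F: 3/2 = 1.5 chords/bar.
Slowest is A at 2/3 chords/bar.

Phrase A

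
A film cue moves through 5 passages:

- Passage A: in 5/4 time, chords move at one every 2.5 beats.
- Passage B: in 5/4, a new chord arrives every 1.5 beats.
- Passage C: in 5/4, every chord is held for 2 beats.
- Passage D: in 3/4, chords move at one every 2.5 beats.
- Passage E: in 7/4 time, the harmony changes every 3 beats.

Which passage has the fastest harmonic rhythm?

Passage B

A: each chord is 2.5 beats in 5/4, so 2 per bar.
B: each chord is 1.5 beats in 5/4, so 10/3 per bar.
C: each chord is 2 beats in 5/4, so 2.5 per bar.
D: each chord is 2.5 beats in 3/4, so 1.2 per bar.
E: each chord is 3 beats in 7/4, so 7/3 per bar.
Fastest is B at 10/3 chords/bar.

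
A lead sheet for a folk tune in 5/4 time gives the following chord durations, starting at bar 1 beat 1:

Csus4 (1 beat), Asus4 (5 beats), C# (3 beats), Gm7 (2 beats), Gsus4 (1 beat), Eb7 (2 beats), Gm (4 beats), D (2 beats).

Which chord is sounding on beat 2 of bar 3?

Gsus4

Beat 2 of bar 3 is beat (3−1)×5 + 2 = 12 overall.
Running totals: Csus4 ends at 1, Asus4 ends at 6, C# ends at 9, Gm7 ends at 11, Gsus4 ends at 12.
Beat 12 falls within Gsus4.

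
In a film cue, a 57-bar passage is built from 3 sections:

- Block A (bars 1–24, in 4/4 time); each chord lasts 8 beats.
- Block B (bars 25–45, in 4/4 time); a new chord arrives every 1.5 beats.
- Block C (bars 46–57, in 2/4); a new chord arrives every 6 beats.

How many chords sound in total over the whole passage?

72 chords

A: 24·4 = 96 beats, 96/8 = 12 chords.
B: 21·4 = 84 beats, 84/1.5 = 56 chords.
C: 12·2 = 24 beats, 24/6 = 4 chords.
Total: 12 + 56 + 4 = 72.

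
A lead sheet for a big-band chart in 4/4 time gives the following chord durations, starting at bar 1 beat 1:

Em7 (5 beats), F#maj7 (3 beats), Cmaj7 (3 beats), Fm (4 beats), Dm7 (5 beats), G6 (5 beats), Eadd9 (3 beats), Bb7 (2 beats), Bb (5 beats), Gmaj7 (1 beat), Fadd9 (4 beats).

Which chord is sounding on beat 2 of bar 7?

Beat 2 of bar 7 is beat (7−1)×4 + 2 = 26 overall.
Running totals: Em7 ends at 5, F#maj7 ends at 8, Cmaj7 ends at 11, Fm ends at 15, Dm7 ends at 20, G6 ends at 25, Eadd9 ends at 28.
Beat 26 falls within Eadd9.

Eadd9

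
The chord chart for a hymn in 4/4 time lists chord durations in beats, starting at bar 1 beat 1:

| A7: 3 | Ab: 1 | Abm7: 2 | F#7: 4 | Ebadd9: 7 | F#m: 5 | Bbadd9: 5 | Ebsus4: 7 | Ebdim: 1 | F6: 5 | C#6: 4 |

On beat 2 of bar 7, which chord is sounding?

Bbadd9

Beat 2 of bar 7 is beat (7−1)×4 + 2 = 26 overall.
Running totals: A7 ends at 3, Ab ends at 4, Abm7 ends at 6, F#7 ends at 10, Ebadd9 ends at 17, F#m ends at 22, Bbadd9 ends at 27.
Beat 26 falls within Bbadd9.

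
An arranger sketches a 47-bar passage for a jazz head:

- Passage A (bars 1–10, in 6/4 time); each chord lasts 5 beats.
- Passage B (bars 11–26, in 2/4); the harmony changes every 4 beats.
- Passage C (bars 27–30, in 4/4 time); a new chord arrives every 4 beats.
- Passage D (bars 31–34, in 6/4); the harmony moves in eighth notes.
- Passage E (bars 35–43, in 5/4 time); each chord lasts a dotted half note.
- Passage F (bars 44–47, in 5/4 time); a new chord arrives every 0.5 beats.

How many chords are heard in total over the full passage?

127 chords

A: 10 bars × 6 beats = 60 beats; 5 beats/chord → 12 chords.
B: 16 bars × 2 beats = 32 beats; 4 beats/chord → 8 chords.
C: 4 bars × 4 beats = 16 beats; 4 beats/chord → 4 chords.
D: 4 bars × 6 beats = 24 beats; 0.5 beats/chord → 48 chords.
E: 9 bars × 5 beats = 45 beats; 3 beats/chord → 15 chords.
F: 4 bars × 5 beats = 20 beats; 0.5 beats/chord → 40 chords.
Total: 12 + 8 + 4 + 48 + 15 + 40 = 127.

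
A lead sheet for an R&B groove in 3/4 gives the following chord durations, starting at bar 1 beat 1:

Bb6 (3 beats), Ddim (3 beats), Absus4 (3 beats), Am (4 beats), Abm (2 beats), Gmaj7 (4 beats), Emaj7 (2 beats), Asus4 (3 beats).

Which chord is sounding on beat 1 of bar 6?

Gmaj7

Beat 1 of bar 6 is beat (6−1)×3 + 1 = 16 overall.
Running totals: Bb6 ends at 3, Ddim ends at 6, Absus4 ends at 9, Am ends at 13, Abm ends at 15, Gmaj7 ends at 19.
Beat 16 falls within Gmaj7.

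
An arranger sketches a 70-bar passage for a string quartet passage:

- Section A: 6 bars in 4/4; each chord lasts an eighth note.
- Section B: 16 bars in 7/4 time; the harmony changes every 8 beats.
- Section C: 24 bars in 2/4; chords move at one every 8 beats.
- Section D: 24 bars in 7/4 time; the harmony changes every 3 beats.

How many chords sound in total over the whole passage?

124 chords

A: 6 bars × 4 beats = 24 beats; 0.5 beats/chord → 48 chords.
B: 16 bars × 7 beats = 112 beats; 8 beats/chord → 14 chords.
C: 24 bars × 2 beats = 48 beats; 8 beats/chord → 6 chords.
D: 24 bars × 7 beats = 168 beats; 3 beats/chord → 56 chords.
Total: 48 + 14 + 6 + 56 = 124.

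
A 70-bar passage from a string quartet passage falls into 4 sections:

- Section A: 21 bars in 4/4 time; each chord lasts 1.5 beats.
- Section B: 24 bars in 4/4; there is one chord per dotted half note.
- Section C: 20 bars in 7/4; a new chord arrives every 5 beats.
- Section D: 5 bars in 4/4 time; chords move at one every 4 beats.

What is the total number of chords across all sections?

121 chords

A: 21 bars × 4 beats = 84 beats; 1.5 beats/chord → 56 chords.
B: 24 bars × 4 beats = 96 beats; 3 beats/chord → 32 chords.
C: 20 bars × 7 beats = 140 beats; 5 beats/chord → 28 chords.
D: 5 bars × 4 beats = 20 beats; 4 beats/chord → 5 chords.
Total: 56 + 32 + 28 + 5 = 121.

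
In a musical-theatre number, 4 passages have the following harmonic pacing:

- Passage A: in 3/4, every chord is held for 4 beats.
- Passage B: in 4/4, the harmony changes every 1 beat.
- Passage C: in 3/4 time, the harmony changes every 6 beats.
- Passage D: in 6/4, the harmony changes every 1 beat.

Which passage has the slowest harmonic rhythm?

A: 3 beats/bar ÷ 4 beats/chord = 0.75 chords/bar.
B: 4 beats/bar ÷ 1 beat/chord = 4 chords/bar.
C: 3 beats/bar ÷ 6 beats/chord = 0.5 chords/bar.
D: 6 beats/bar ÷ 1 beat/chord = 6 chords/bar.
Slowest is C at 0.5 chords/bar.

Passage C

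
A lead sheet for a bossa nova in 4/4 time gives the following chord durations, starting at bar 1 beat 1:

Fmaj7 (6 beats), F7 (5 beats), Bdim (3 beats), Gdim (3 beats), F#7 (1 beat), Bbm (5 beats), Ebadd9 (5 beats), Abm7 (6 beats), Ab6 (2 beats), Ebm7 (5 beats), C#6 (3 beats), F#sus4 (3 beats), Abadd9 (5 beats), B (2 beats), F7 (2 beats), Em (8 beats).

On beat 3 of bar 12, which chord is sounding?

Beat 3 of bar 12 is beat (12−1)×4 + 3 = 47 overall.
Running totals: Fmaj7 ends at 6, F7 ends at 11, Bdim ends at 14, Gdim ends at 17, F#7 ends at 18, Bbm ends at 23, Ebadd9 ends at 28, Abm7 ends at 34, Ab6 ends at 36, Ebm7 ends at 41, C#6 ends at 44, F#sus4 ends at 47.
Beat 47 falls within F#sus4.

F#sus4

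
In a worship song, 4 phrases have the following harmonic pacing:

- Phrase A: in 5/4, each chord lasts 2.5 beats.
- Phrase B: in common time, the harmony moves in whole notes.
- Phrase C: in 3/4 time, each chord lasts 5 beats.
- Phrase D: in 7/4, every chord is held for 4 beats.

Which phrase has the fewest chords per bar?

A: 5/2.5 = 2 chords/bar.
B: 4/4 = 1 chord/bar.
C: 3/5 = 0.6 chords/bar.
D: 7/4 = 1.75 chords/bar.
Slowest is C at 0.6 chords/bar.

Phrase C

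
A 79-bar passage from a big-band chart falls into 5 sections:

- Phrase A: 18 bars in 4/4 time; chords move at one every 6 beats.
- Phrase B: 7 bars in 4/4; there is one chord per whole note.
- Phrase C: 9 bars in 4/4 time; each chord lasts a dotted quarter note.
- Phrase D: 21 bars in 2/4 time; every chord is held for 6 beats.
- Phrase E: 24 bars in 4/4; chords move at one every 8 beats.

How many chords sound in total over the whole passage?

62 chords

A: 18 bars × 4 beats = 72 beats; 6 beats/chord → 12 chords.
B: 7 bars × 4 beats = 28 beats; 4 beats/chord → 7 chords.
C: 9 bars × 4 beats = 36 beats; 1.5 beats/chord → 24 chords.
D: 21 bars × 2 beats = 42 beats; 6 beats/chord → 7 chords.
E: 24 bars × 4 beats = 96 beats; 8 beats/chord → 12 chords.
Total: 12 + 7 + 24 + 7 + 12 = 62.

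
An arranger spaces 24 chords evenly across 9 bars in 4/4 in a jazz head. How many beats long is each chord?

9 bars × 4 beats/bar = 36 beats total.
36 beats ÷ 24 chords = 1.5 beats per chord.
(That is a dotted quarter note.)

1.5 beats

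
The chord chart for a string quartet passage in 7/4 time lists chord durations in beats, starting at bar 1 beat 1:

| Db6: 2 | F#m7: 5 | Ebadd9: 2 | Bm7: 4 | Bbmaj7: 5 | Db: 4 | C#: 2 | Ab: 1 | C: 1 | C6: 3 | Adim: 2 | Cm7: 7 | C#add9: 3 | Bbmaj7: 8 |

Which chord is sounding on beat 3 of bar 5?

Adim

Beat 3 of bar 5 is beat (5−1)×7 + 3 = 31 overall.
Running totals: Db6 ends at 2, F#m7 ends at 7, Ebadd9 ends at 9, Bm7 ends at 13, Bbmaj7 ends at 18, Db ends at 22, C# ends at 24, Ab ends at 25, C ends at 26, C6 ends at 29, Adim ends at 31.
Beat 31 falls within Adim.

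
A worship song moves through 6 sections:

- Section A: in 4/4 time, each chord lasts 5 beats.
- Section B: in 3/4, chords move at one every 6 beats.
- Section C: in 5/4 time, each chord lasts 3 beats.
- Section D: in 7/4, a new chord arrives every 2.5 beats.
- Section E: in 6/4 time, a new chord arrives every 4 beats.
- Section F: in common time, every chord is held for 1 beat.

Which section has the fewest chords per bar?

A: 4 beats/bar ÷ 5 beats/chord = 0.8 chords/bar.
B: 3 beats/bar ÷ 6 beats/chord = 0.5 chords/bar.
C: 5 beats/bar ÷ 3 beats/chord = 5/3 chords/bar.
D: 7 beats/bar ÷ 2.5 beats/chord = 2.8 chords/bar.
E: 6 beats/bar ÷ 4 beats/chord = 1.5 chords/bar.
F: 4 beats/bar ÷ 1 beat/chord = 4 chords/bar.
Slowest is B at 0.5 chords/bar.

Section B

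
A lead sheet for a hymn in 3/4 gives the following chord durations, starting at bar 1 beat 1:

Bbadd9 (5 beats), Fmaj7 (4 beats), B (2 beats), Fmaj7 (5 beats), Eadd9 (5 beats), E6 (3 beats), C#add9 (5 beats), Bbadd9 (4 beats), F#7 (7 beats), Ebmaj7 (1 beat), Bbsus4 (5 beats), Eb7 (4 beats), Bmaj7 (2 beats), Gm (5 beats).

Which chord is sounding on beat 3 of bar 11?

Bbadd9

Beat 3 of bar 11 is beat (11−1)×3 + 3 = 33 overall.
Running totals: Bbadd9 ends at 5, Fmaj7 ends at 9, B ends at 11, Fmaj7 ends at 16, Eadd9 ends at 21, E6 ends at 24, C#add9 ends at 29, Bbadd9 ends at 33.
Beat 33 falls within Bbadd9.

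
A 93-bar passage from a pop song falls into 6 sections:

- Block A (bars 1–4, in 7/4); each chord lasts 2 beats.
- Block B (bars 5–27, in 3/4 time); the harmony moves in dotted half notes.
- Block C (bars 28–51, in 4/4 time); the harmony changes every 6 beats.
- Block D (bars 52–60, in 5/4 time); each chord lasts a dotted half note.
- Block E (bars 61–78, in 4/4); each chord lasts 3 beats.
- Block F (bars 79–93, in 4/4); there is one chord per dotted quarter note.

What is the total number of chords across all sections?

A: 4 bars × 7 beats = 28 beats; 2 beats/chord → 14 chords.
B: 23 bars × 3 beats = 69 beats; 3 beats/chord → 23 chords.
C: 24 bars × 4 beats = 96 beats; 6 beats/chord → 16 chords.
D: 9 bars × 5 beats = 45 beats; 3 beats/chord → 15 chords.
E: 18 bars × 4 beats = 72 beats; 3 beats/chord → 24 chords.
F: 15 bars × 4 beats = 60 beats; 1.5 beats/chord → 40 chords.
Total: 14 + 23 + 16 + 15 + 24 + 40 = 132.

132 chords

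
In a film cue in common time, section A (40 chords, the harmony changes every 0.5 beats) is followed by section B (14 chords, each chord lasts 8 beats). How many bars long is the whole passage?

A: 40 × 0.5 = 20 beats = 5 bars.
B: 14 × 8 = 112 beats = 28 bars.
Total: 5 + 28 = 33 bars.

33 bars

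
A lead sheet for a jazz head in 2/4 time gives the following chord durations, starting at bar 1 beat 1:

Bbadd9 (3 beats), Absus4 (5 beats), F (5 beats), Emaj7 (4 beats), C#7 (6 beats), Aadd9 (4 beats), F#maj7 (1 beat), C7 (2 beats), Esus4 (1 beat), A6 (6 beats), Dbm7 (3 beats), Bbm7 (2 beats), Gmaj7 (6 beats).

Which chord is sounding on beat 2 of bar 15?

Beat 2 of bar 15 is beat (15−1)×2 + 2 = 30 overall.
Running totals: Bbadd9 ends at 3, Absus4 ends at 8, F ends at 13, Emaj7 ends at 17, C#7 ends at 23, Aadd9 ends at 27, F#maj7 ends at 28, C7 ends at 30.
Beat 30 falls within C7.

C7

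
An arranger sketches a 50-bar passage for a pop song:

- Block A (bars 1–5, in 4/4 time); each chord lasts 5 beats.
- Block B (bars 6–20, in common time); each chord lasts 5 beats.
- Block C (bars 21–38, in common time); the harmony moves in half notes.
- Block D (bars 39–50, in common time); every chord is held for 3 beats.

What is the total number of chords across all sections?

68 chords

A: 5 bars × 4 beats = 20 beats; 5 beats/chord → 4 chords.
B: 15 bars × 4 beats = 60 beats; 5 beats/chord → 12 chords.
C: 18 bars × 4 beats = 72 beats; 2 beats/chord → 36 chords.
D: 12 bars × 4 beats = 48 beats; 3 beats/chord → 16 chords.
Total: 4 + 12 + 36 + 16 = 68.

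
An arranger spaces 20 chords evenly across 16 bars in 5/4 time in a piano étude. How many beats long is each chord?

4 beats

16 bars × 5 beats/bar = 80 beats total.
80 beats ÷ 20 chords = 4 beats per chord.
(That is a whole note.)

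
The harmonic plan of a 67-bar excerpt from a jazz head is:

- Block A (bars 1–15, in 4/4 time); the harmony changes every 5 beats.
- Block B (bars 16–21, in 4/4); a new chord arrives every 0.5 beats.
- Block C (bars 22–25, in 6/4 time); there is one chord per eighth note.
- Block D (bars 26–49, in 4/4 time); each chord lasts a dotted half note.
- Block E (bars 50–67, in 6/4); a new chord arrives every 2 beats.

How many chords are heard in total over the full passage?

194 chords

A: 15 bars × 4 beats = 60 beats; 5 beats/chord → 12 chords.
B: 6 bars × 4 beats = 24 beats; 0.5 beats/chord → 48 chords.
C: 4 bars × 6 beats = 24 beats; 0.5 beats/chord → 48 chords.
D: 24 bars × 4 beats = 96 beats; 3 beats/chord → 32 chords.
E: 18 bars × 6 beats = 108 beats; 2 beats/chord → 54 chords.
Total: 12 + 48 + 48 + 32 + 54 = 194.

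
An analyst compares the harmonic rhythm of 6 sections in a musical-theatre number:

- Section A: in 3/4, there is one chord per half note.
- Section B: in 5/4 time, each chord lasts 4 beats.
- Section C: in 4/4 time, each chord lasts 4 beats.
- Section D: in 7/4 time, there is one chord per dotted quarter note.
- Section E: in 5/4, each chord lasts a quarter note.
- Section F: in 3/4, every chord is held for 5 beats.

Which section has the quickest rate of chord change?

A: 3 beats/bar ÷ 2 beats/chord = 1.5 chords/bar.
B: 5 beats/bar ÷ 4 beats/chord = 1.25 chords/bar.
C: 4 beats/bar ÷ 4 beats/chord = 1 chord/bar.
D: 7 beats/bar ÷ 1.5 beats/chord = 14/3 chords/bar.
E: 5 beats/bar ÷ 1 beat/chord = 5 chords/bar.
F: 3 beats/bar ÷ 5 beats/chord = 0.6 chords/bar.
Fastest is E at 5 chords/bar.

Section E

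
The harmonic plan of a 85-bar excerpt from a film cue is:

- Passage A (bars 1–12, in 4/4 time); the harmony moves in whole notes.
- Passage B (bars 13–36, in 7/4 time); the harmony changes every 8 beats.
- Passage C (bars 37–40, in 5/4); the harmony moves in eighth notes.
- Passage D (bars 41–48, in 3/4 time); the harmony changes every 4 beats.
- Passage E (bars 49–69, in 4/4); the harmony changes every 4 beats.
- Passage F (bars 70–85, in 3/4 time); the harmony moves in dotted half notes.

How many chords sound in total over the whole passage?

116 chords

A has 48 beats and chords last 4 each, so 12 chords.
B has 168 beats and chords last 8 each, so 21 chords.
C has 20 beats and chords last 0.5 each, so 40 chords.
D has 24 beats and chords last 4 each, so 6 chords.
E has 84 beats and chords last 4 each, so 21 chords.
F has 48 beats and chords last 3 each, so 16 chords.
Total: 12 + 21 + 40 + 6 + 21 + 16 = 116.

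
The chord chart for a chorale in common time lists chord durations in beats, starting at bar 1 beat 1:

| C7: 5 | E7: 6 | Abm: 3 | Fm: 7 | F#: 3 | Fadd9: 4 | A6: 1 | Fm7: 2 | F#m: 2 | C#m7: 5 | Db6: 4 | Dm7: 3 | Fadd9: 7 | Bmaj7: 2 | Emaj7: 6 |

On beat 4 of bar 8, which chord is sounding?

Beat 4 of bar 8 is beat (8−1)×4 + 4 = 32 overall.
Running totals: C7 ends at 5, E7 ends at 11, Abm ends at 14, Fm ends at 21, F# ends at 24, Fadd9 ends at 28, A6 ends at 29, Fm7 ends at 31, F#m ends at 33.
Beat 32 falls within F#m.

F#m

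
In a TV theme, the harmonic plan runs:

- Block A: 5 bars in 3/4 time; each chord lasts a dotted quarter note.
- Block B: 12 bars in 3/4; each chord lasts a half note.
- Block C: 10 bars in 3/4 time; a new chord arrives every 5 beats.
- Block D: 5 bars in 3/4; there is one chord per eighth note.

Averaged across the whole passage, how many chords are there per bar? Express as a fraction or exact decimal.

2 chords per bar

A: 5 × 3 = 15 beats ÷ 1.5 = 10 chords.
B: 12 × 3 = 36 beats ÷ 2 = 18 chords.
C: 10 × 3 = 30 beats ÷ 5 = 6 chords.
D: 5 × 3 = 15 beats ÷ 0.5 = 30 chords.
Overall: 64 chords over 32 bars → 64/32 = 2 chords per bar.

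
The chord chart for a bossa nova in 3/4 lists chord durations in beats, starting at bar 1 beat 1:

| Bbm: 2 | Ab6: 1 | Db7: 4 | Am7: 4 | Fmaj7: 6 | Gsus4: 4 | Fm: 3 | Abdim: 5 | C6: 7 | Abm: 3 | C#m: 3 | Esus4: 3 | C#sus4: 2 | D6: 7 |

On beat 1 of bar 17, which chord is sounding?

D6

Beat 1 of bar 17 is beat (17−1)×3 + 1 = 49 overall.
Running totals: Bbm ends at 2, Ab6 ends at 3, Db7 ends at 7, Am7 ends at 11, Fmaj7 ends at 17, Gsus4 ends at 21, Fm ends at 24, Abdim ends at 29, C6 ends at 36, Abm ends at 39, C#m ends at 42, Esus4 ends at 45, C#sus4 ends at 47, D6 ends at 54.
Beat 49 falls within D6.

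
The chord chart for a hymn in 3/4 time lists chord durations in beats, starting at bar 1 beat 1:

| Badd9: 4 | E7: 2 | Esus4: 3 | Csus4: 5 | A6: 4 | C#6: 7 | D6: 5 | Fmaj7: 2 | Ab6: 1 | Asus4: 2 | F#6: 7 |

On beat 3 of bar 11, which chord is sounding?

Ab6

Beat 3 of bar 11 is beat (11−1)×3 + 3 = 33 overall.
Running totals: Badd9 ends at 4, E7 ends at 6, Esus4 ends at 9, Csus4 ends at 14, A6 ends at 18, C#6 ends at 25, D6 ends at 30, Fmaj7 ends at 32, Ab6 ends at 33.
Beat 33 falls within Ab6.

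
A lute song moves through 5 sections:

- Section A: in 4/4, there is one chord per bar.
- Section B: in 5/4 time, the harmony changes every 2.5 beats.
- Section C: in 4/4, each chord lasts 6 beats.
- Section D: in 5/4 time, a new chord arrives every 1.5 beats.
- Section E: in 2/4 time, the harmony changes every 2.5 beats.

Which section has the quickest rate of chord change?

A: 4 beats/bar ÷ 4 beats/chord = 1 chord/bar.
B: 5 beats/bar ÷ 2.5 beats/chord = 2 chords/bar.
C: 4 beats/bar ÷ 6 beats/chord = 2/3 chords/bar.
D: 5 beats/bar ÷ 1.5 beats/chord = 10/3 chords/bar.
E: 2 beats/bar ÷ 2.5 beats/chord = 0.8 chords/bar.
Fastest is D at 10/3 chords/bar.

Section D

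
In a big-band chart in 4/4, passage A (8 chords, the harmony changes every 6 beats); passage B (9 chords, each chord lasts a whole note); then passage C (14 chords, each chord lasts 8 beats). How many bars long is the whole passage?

A: 8 × 6 = 48 beats = 12 bars.
B: 9 × 4 = 36 beats = 9 bars.
C: 14 × 8 = 112 beats = 28 bars.
Total: 12 + 9 + 28 = 49 bars.

49 bars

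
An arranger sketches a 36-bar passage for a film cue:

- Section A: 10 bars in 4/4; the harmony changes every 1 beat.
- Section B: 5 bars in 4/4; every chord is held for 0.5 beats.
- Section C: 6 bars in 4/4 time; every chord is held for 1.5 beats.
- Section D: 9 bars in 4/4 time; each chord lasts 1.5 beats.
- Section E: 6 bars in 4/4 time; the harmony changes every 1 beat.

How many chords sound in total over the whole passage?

144 chords

A: 10 bars × 4 beats = 40 beats; 1 beat/chord → 40 chords.
B: 5 bars × 4 beats = 20 beats; 0.5 beats/chord → 40 chords.
C: 6 bars × 4 beats = 24 beats; 1.5 beats/chord → 16 chords.
D: 9 bars × 4 beats = 36 beats; 1.5 beats/chord → 24 chords.
E: 6 bars × 4 beats = 24 beats; 1 beat/chord → 24 chords.
Total: 40 + 40 + 16 + 24 + 24 = 144.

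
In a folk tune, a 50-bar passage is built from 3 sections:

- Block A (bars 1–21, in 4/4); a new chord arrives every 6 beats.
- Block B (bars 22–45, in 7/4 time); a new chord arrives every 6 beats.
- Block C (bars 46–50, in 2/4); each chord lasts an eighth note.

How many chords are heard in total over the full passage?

A: 21 bars × 4 beats = 84 beats; 6 beats/chord → 14 chords.
B: 24 bars × 7 beats = 168 beats; 6 beats/chord → 28 chords.
C: 5 bars × 2 beats = 10 beats; 0.5 beats/chord → 20 chords.
Total: 14 + 28 + 20 = 62.

62 chords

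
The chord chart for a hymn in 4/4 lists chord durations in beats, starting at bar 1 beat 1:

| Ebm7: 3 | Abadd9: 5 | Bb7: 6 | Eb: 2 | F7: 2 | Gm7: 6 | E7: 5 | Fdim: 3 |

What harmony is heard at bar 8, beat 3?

Fdim

Beat 3 of bar 8 is beat (8−1)×4 + 3 = 31 overall.
Running totals: Ebm7 ends at 3, Abadd9 ends at 8, Bb7 ends at 14, Eb ends at 16, F7 ends at 18, Gm7 ends at 24, E7 ends at 29, Fdim ends at 32.
Beat 31 falls within Fdim.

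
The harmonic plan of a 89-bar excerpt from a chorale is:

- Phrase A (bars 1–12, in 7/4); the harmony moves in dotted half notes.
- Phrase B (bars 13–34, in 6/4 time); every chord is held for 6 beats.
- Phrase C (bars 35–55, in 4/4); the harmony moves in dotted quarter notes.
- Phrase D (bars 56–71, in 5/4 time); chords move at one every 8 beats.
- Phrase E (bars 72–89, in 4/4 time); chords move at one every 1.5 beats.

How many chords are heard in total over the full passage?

A has 84 beats and chords last 3 each, so 28 chords.
B has 132 beats and chords last 6 each, so 22 chords.
C has 84 beats and chords last 1.5 each, so 56 chords.
D has 80 beats and chords last 8 each, so 10 chords.
E has 72 beats and chords last 1.5 each, so 48 chords.
Total: 28 + 22 + 56 + 10 + 48 = 164.

164 chords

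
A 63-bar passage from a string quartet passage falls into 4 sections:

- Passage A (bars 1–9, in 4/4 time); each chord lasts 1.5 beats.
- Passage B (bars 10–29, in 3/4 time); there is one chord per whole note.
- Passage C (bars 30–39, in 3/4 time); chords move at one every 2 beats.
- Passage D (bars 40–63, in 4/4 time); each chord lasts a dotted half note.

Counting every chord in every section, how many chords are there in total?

86 chords

A has 36 beats and chords last 1.5 each, so 24 chords.
B has 60 beats and chords last 4 each, so 15 chords.
C has 30 beats and chords last 2 each, so 15 chords.
D has 96 beats and chords last 3 each, so 32 chords.
Total: 24 + 15 + 15 + 32 = 86.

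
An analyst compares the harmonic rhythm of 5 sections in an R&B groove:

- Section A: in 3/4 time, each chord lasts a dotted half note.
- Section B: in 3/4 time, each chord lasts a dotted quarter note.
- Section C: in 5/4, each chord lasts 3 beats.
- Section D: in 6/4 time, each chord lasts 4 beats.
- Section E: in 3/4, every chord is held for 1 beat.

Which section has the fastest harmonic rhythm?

A: 3 beats/bar ÷ 3 beats/chord = 1 chord/bar.
B: 3 beats/bar ÷ 1.5 beats/chord = 2 chords/bar.
C: 5 beats/bar ÷ 3 beats/chord = 5/3 chords/bar.
D: 6 beats/bar ÷ 4 beats/chord = 1.5 chords/bar.
E: 3 beats/bar ÷ 1 beat/chord = 3 chords/bar.
Fastest is E at 3 chords/bar.

Section E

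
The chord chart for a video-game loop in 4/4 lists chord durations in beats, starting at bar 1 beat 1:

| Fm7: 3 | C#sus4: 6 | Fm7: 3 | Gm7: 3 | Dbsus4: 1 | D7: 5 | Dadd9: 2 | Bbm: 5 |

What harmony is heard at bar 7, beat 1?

Bbm

Beat 1 of bar 7 is beat (7−1)×4 + 1 = 25 overall.
Running totals: Fm7 ends at 3, C#sus4 ends at 9, Fm7 ends at 12, Gm7 ends at 15, Dbsus4 ends at 16, D7 ends at 21, Dadd9 ends at 23, Bbm ends at 28.
Beat 25 falls within Bbm.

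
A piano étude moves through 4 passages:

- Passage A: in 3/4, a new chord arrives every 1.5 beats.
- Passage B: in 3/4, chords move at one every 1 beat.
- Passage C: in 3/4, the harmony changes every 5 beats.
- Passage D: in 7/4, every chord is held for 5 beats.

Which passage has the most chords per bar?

Passage B

A: 3 beats/bar ÷ 1.5 beats/chord = 2 chords/bar.
B: 3 beats/bar ÷ 1 beat/chord = 3 chords/bar.
C: 3 beats/bar ÷ 5 beats/chord = 0.6 chords/bar.
D: 7 beats/bar ÷ 5 beats/chord = 1.4 chords/bar.
Fastest is B at 3 chords/bar.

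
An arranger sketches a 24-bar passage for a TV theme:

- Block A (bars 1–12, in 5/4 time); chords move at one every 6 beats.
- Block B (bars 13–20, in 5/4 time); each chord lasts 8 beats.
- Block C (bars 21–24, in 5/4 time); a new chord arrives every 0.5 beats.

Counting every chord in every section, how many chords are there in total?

A: 12 bars × 5 beats = 60 beats; 6 beats/chord → 10 chords.
B: 8 bars × 5 beats = 40 beats; 8 beats/chord → 5 chords.
C: 4 bars × 5 beats = 20 beats; 0.5 beats/chord → 40 chords.
Total: 10 + 5 + 40 = 55.

55 chords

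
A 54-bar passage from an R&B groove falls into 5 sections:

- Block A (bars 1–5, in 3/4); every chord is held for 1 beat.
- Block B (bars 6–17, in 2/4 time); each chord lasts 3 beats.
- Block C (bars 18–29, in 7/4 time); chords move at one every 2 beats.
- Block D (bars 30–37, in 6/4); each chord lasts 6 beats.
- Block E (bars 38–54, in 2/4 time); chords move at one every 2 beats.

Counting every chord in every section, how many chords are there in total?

90 chords

A: 5·3 = 15 beats, 15/1 = 15 chords.
B: 12·2 = 24 beats, 24/3 = 8 chords.
C: 12·7 = 84 beats, 84/2 = 42 chords.
D: 8·6 = 48 beats, 48/6 = 8 chords.
E: 17·2 = 34 beats, 34/2 = 17 chords.
Total: 15 + 8 + 42 + 8 + 17 = 90.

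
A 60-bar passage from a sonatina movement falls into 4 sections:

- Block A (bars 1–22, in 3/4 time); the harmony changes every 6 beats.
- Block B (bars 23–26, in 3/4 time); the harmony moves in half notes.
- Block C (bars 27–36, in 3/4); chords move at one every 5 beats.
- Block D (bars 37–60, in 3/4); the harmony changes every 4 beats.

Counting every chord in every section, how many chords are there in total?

41 chords

A: 22·3 = 66 beats, 66/6 = 11 chords.
B: 4·3 = 12 beats, 12/2 = 6 chords.
C: 10·3 = 30 beats, 30/5 = 6 chords.
D: 24·3 = 72 beats, 72/4 = 18 chords.
Total: 11 + 6 + 6 + 18 = 41.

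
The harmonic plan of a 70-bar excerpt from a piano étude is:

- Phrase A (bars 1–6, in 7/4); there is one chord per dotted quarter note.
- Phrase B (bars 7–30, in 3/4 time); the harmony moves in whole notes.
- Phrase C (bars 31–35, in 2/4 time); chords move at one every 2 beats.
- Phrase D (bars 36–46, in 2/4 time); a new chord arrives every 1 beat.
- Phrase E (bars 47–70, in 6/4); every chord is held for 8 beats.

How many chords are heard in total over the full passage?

91 chords

A: 6·7 = 42 beats, 42/1.5 = 28 chords.
B: 24·3 = 72 beats, 72/4 = 18 chords.
C: 5·2 = 10 beats, 10/2 = 5 chords.
D: 11·2 = 22 beats, 22/1 = 22 chords.
E: 24·6 = 144 beats, 144/8 = 18 chords.
Total: 28 + 18 + 5 + 22 + 18 = 91.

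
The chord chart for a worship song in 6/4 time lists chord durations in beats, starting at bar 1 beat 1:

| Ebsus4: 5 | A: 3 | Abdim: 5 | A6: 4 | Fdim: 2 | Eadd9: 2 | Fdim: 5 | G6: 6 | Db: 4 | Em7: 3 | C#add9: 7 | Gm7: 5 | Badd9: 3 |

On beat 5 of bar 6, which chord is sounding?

Db

Beat 5 of bar 6 is beat (6−1)×6 + 5 = 35 overall.
Running totals: Ebsus4 ends at 5, A ends at 8, Abdim ends at 13, A6 ends at 17, Fdim ends at 19, Eadd9 ends at 21, Fdim ends at 26, G6 ends at 32, Db ends at 36.
Beat 35 falls within Db.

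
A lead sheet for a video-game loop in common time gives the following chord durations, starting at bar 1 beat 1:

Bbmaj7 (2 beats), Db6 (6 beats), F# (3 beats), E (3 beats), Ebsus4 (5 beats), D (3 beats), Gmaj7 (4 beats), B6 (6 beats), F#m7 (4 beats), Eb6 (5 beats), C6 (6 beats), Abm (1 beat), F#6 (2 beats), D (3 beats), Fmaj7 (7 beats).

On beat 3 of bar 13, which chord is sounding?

Beat 3 of bar 13 is beat (13−1)×4 + 3 = 51 overall.
Running totals: Bbmaj7 ends at 2, Db6 ends at 8, F# ends at 11, E ends at 14, Ebsus4 ends at 19, D ends at 22, Gmaj7 ends at 26, B6 ends at 32, F#m7 ends at 36, Eb6 ends at 41, C6 ends at 47, Abm ends at 48, F#6 ends at 50, D ends at 53.
Beat 51 falls within D.

D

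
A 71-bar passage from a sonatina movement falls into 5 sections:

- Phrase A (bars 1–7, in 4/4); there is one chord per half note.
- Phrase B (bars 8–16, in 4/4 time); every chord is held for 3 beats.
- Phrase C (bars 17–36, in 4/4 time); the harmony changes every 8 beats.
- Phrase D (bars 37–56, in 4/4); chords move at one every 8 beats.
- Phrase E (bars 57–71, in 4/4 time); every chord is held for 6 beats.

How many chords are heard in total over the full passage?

56 chords

A has 28 beats and chords last 2 each, so 14 chords.
B has 36 beats and chords last 3 each, so 12 chords.
C has 80 beats and chords last 8 each, so 10 chords.
D has 80 beats and chords last 8 each, so 10 chords.
E has 60 beats and chords last 6 each, so 10 chords.
Total: 14 + 12 + 10 + 10 + 10 = 56.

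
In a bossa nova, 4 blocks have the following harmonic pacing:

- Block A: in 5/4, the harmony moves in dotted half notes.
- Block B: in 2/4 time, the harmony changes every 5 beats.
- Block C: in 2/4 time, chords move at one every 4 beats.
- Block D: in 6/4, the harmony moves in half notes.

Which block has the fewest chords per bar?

Block B

A: each chord is 3 beats in 5/4, so 5/3 per bar.
B: each chord is 5 beats in 2/4, so 0.4 per bar.
C: each chord is 4 beats in 2/4, so 0.5 per bar.
D: each chord is 2 beats in 6/4, so 3 per bar.
Slowest is B at 0.4 chords/bar.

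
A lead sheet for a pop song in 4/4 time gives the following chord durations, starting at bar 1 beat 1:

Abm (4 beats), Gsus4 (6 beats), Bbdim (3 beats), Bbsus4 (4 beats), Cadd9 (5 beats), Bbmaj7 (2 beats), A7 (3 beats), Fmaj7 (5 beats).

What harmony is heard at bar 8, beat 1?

Fmaj7

Beat 1 of bar 8 is beat (8−1)×4 + 1 = 29 overall.
Running totals: Abm ends at 4, Gsus4 ends at 10, Bbdim ends at 13, Bbsus4 ends at 17, Cadd9 ends at 22, Bbmaj7 ends at 24, A7 ends at 27, Fmaj7 ends at 32.
Beat 29 falls within Fmaj7.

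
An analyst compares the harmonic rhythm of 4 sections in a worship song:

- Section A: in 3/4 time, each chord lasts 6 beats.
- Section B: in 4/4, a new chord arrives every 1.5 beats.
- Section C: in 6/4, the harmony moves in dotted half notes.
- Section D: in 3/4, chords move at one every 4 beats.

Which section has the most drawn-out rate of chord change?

Section A

A: 3/6 = 0.5 chords/bar.
B: 4/1.5 = 8/3 chords/bar.
C: 6/3 = 2 chords/bar.
D: 3/4 = 0.75 chords/bar.
Slowest is A at 0.5 chords/bar.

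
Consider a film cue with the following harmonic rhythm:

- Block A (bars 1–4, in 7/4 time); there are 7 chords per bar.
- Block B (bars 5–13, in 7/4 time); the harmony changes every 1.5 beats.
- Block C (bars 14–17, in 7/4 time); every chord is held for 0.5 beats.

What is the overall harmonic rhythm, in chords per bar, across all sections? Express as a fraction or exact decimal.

A: 4 × 7 = 28 beats ÷ 1 = 28 chords.
B: 9 × 7 = 63 beats ÷ 1.5 = 42 chords.
C: 4 × 7 = 28 beats ÷ 0.5 = 56 chords.
Overall: 126 chords over 17 bars → 126/17 = 126/17 chords per bar.

126/17 chords per bar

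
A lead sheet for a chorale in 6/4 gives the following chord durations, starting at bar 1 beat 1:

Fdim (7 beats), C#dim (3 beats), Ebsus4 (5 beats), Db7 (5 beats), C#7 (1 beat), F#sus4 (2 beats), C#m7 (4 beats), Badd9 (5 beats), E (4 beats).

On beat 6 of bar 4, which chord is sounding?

Beat 6 of bar 4 is beat (4−1)×6 + 6 = 24 overall.
Running totals: Fdim ends at 7, C#dim ends at 10, Ebsus4 ends at 15, Db7 ends at 20, C#7 ends at 21, F#sus4 ends at 23, C#m7 ends at 27.
Beat 24 falls within C#m7.

C#m7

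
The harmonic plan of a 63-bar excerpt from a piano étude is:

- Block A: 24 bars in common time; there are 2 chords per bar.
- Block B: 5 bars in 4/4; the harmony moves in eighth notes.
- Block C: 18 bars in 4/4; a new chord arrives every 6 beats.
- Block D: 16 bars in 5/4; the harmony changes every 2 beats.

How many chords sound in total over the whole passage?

A: 24·4 = 96 beats, 96/2 = 48 chords.
B: 5·4 = 20 beats, 20/0.5 = 40 chords.
C: 18·4 = 72 beats, 72/6 = 12 chords.
D: 16·5 = 80 beats, 80/2 = 40 chords.
Total: 48 + 40 + 12 + 40 = 140.

140 chords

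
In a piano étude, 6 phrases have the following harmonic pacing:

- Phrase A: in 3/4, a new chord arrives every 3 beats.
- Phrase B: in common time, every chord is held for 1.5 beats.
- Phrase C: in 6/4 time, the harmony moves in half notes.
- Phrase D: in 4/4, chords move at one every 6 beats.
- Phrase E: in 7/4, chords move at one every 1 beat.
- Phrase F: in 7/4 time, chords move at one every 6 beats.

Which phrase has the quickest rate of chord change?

Phrase E

A: 3/3 = 1 chord/bar.
B: 4/1.5 = 8/3 chords/bar.
C: 6/2 = 3 chords/bar.
D: 4/6 = 2/3 chords/bar.
E: 7/1 = 7 chords/bar.
F: 7/6 = 7/6 chords/bar.
Fastest is E at 7 chords/bar.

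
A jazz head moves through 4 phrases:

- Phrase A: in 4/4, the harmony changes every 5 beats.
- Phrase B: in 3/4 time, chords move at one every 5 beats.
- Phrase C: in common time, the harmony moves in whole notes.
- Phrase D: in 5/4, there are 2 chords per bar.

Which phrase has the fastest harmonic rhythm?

A: each chord is 5 beats in 4/4, so 0.8 per bar.
B: each chord is 5 beats in 3/4, so 0.6 per bar.
C: each chord is 4 beats in 4/4, so 1 per bar.
D: each chord is 2.5 beats in 5/4, so 2 per bar.
Fastest is D at 2 chords/bar.

Phrase D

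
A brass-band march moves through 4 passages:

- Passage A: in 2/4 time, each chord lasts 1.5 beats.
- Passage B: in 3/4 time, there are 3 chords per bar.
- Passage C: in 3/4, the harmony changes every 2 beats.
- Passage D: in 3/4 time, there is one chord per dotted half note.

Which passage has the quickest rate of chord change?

Passage B

A: 2/1.5 = 4/3 chords/bar.
B: 3/1 = 3 chords/bar.
C: 3/2 = 1.5 chords/bar.
D: 3/3 = 1 chord/bar.
Fastest is B at 3 chords/bar.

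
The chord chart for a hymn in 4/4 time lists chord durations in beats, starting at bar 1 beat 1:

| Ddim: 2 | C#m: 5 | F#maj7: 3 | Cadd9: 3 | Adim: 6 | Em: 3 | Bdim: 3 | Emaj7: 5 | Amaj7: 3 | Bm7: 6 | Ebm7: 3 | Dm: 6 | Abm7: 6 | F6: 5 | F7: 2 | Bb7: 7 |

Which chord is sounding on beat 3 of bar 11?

Beat 3 of bar 11 is beat (11−1)×4 + 3 = 43 overall.
Running totals: Ddim ends at 2, C#m ends at 7, F#maj7 ends at 10, Cadd9 ends at 13, Adim ends at 19, Em ends at 22, Bdim ends at 25, Emaj7 ends at 30, Amaj7 ends at 33, Bm7 ends at 39, Ebm7 ends at 42, Dm ends at 48.
Beat 43 falls within Dm.

Dm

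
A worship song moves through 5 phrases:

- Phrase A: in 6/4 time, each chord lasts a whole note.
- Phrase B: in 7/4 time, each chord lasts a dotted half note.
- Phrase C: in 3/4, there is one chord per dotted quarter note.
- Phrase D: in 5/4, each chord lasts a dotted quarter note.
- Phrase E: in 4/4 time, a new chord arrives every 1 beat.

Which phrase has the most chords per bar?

Phrase E

A: 6/4 = 1.5 chords/bar.
B: 7/3 = 7/3 chords/bar.
C: 3/1.5 = 2 chords/bar.
D: 5/1.5 = 10/3 chords/bar.
E: 4/1 = 4 chords/bar.
Fastest is E at 4 chords/bar.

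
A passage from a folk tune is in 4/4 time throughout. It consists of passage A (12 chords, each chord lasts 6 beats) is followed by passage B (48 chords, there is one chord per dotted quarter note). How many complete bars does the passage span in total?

A: 12 × 6 = 72 beats = 18 bars.
B: 48 × 1.5 = 72 beats = 18 bars.
Total: 18 + 18 = 36 bars.

36 bars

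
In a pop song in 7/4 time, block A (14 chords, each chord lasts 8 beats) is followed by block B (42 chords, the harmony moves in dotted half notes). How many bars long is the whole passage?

34 bars

A: 14 × 8 = 112 beats = 16 bars.
B: 42 × 3 = 126 beats = 18 bars.
Total: 16 + 18 = 34 bars.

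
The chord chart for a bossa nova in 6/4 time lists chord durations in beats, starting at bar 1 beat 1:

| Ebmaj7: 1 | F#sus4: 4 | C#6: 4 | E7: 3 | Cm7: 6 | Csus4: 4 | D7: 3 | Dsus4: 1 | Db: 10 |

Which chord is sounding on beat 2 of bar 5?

Beat 2 of bar 5 is beat (5−1)×6 + 2 = 26 overall.
Running totals: Ebmaj7 ends at 1, F#sus4 ends at 5, C#6 ends at 9, E7 ends at 12, Cm7 ends at 18, Csus4 ends at 22, D7 ends at 25, Dsus4 ends at 26.
Beat 26 falls within Dsus4.

Dsus4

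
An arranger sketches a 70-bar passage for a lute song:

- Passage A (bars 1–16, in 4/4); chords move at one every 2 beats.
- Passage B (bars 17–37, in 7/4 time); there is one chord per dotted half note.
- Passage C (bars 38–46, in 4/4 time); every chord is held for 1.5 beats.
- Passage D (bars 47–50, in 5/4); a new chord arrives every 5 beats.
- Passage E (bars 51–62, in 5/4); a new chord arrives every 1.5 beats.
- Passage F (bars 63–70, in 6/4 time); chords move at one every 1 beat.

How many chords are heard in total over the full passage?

197 chords

A has 64 beats and chords last 2 each, so 32 chords.
B has 147 beats and chords last 3 each, so 49 chords.
C has 36 beats and chords last 1.5 each, so 24 chords.
D has 20 beats and chords last 5 each, so 4 chords.
E has 60 beats and chords last 1.5 each, so 40 chords.
F has 48 beats and chords last 1 each, so 48 chords.
Total: 32 + 49 + 24 + 4 + 40 + 48 = 197.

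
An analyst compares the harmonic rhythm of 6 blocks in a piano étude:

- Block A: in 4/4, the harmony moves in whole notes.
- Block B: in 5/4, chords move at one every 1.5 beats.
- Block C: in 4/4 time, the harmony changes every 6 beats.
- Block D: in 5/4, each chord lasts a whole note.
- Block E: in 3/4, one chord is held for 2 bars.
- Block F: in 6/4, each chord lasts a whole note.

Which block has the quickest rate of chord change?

Block B

A: 4 beats/bar ÷ 4 beats/chord = 1 chord/bar.
B: 5 beats/bar ÷ 1.5 beats/chord = 10/3 chords/bar.
C: 4 beats/bar ÷ 6 beats/chord = 2/3 chords/bar.
D: 5 beats/bar ÷ 4 beats/chord = 1.25 chords/bar.
E: 3 beats/bar ÷ 6 beats/chord = 0.5 chords/bar.
F: 6 beats/bar ÷ 4 beats/chord = 1.5 chords/bar.
Fastest is B at 10/3 chords/bar.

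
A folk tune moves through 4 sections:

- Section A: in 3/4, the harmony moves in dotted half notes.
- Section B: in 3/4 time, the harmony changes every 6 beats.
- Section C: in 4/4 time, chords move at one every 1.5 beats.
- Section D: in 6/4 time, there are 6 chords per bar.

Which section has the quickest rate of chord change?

A: 3/3 = 1 chord/bar.
B: 3/6 = 0.5 chords/bar.
C: 4/1.5 = 8/3 chords/bar.
D: 6/1 = 6 chords/bar.
Fastest is D at 6 chords/bar.

Section D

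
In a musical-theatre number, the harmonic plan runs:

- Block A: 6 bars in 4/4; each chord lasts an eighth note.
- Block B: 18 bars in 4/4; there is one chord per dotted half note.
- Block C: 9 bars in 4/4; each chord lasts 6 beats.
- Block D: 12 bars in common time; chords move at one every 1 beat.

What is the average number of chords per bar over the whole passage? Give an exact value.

2.8 chords per bar

A: 6 × 4 = 24 beats ÷ 0.5 = 48 chords.
B: 18 × 4 = 72 beats ÷ 3 = 24 chords.
C: 9 × 4 = 36 beats ÷ 6 = 6 chords.
D: 12 × 4 = 48 beats ÷ 1 = 48 chords.
Overall: 126 chords over 45 bars → 126/45 = 2.8 chords per bar.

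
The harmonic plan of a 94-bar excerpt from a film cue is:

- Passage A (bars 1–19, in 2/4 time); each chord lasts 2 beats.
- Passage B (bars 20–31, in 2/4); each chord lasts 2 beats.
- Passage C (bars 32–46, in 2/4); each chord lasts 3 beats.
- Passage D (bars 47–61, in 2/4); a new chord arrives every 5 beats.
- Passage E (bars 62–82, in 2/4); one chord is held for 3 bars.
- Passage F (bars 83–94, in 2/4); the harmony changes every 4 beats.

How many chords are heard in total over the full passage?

A: 19·2 = 38 beats, 38/2 = 19 chords.
B: 12·2 = 24 beats, 24/2 = 12 chords.
C: 15·2 = 30 beats, 30/3 = 10 chords.
D: 15·2 = 30 beats, 30/5 = 6 chords.
E: 21·2 = 42 beats, 42/6 = 7 chords.
F: 12·2 = 24 beats, 24/4 = 6 chords.
Total: 19 + 12 + 10 + 6 + 7 + 6 = 60.

60 chords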